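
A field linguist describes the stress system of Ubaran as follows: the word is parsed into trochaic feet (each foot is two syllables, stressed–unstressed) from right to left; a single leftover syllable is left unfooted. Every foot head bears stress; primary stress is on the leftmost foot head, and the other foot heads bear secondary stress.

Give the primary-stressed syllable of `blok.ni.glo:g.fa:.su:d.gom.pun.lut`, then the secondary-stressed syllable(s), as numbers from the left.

Parse right to left into trochaic (ˈσσ) feet: (ˈblok.ni) (ˈglo:g.fa:) (ˈsu:d.gom) (ˈpun.lut).
Foot heads (stressed positions): 1, 3, 5, 7.
End Rule Leftmost: primary stress on the leftmost head = syllable 1.
Secondary stress on 3, 5, 7: ˈblok.ni.ˌglo:g.fa:.ˌsu:d.gom.ˌpun.lut.

primary 1, secondary 3, 5, 7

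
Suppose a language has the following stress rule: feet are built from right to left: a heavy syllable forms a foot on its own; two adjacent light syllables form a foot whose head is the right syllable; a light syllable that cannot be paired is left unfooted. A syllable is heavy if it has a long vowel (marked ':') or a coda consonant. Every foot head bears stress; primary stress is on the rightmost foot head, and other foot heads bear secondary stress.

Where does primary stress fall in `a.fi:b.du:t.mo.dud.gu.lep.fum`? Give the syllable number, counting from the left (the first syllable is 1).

Weights: 1 a L, 2 fi:b H, 3 du:t H, 4 mo L, 5 dud H, 6 gu L, 7 lep H, 8 fum H.
Parse right to left (heavy = foot alone; LL = one foot; stranded L unfooted): a (ˈfi:b) (ˈdu:t) mo (ˈdud) gu (ˈlep) (ˈfum).
Foot heads: 2, 3, 5, 7, 8.
Primary stress on the rightmost head = syllable 8.
Primary stress: syllable 8 → a.fi:b.du:t.mo.dud.gu.lep.ˈfum.

8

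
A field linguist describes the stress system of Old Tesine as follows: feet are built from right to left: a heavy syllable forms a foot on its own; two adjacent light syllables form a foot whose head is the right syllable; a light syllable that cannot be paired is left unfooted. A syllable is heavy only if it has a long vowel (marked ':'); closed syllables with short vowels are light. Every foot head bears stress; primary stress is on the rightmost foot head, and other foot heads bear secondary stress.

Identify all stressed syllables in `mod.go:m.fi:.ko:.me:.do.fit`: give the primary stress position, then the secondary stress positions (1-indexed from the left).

Weights: 1 mod L, 2 go:m H, 3 fi: H, 4 ko: H, 5 me: H, 6 do L, 7 fit L.
Parse right to left (heavy = foot alone; LL = one foot; stranded L unfooted): mod (ˈgo:m) (ˈfi:) (ˈko:) (ˈme:) (do.ˈfit).
Foot heads: 2, 3, 4, 5, 7.
Primary stress on the rightmost head = syllable 7.
Secondary stress on 2, 3, 4, 5: mod.ˌgo:m.ˌfi:.ˌko:.ˌme:.do.ˈfit.

primary 7, secondary 2, 3, 4, 5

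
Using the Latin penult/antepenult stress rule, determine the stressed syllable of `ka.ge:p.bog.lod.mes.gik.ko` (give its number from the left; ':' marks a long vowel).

Classical Latin: stress the penult if heavy (long vowel or closed), else the antepenult.
Weights: 5 mes H, 6 gik H, 7 ko L.
The penult (syllable 6, gik) is heavy, so it takes stress.
Stress on syllable 6: ka.ge:p.bog.lod.mes.ˈgik.ko.

6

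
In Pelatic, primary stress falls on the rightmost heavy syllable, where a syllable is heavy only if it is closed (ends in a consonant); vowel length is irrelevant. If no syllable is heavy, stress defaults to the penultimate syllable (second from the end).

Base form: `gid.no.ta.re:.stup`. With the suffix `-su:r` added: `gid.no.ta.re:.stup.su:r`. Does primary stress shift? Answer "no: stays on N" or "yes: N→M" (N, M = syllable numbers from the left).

yes: 5→6

Base `gid.no.ta.re:.stup` (5 syllables):
  Weights: 1 gid H, 2 no L, 3 ta L, 4 re: L, 5 stup H.
  Heavy syllables in the domain: 1, 5. The rightmost is syllable 5 (stup).
  → primary stress on syllable 5.
Suffixed `gid.no.ta.re:.stup.su:r` (6 syllables):
  Weights: 1 gid H, 2 no L, 3 ta L, 4 re: L, 5 stup H, 6 su:r H.
  Heavy syllables in the domain: 1, 5, 6. The rightmost is syllable 6 (su:r).
  → primary stress on syllable 6.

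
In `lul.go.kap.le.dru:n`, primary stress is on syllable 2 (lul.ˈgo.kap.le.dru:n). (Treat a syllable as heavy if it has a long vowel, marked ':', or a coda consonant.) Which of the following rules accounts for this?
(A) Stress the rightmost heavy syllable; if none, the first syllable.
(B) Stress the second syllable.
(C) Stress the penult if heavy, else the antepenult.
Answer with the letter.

Rule A → syllable 5 (observed: 2).
Rule B → syllable 2 ✓.
Rule C → syllable 3 (observed: 2).

B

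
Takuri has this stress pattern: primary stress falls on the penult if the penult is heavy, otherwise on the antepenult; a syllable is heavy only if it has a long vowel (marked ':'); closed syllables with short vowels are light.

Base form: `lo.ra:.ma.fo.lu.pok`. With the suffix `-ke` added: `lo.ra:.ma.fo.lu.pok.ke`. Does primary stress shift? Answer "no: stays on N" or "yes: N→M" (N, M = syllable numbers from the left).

yes: 4→5

Base `lo.ra:.ma.fo.lu.pok` (6 syllables):
  Weights: 4 fo L, 5 lu L, 6 pok L.
  The penult (syllable 5, lu) is light, so stress falls on the antepenult (syllable 4, fo).
  → primary stress on syllable 4.
Suffixed `lo.ra:.ma.fo.lu.pok.ke` (7 syllables):
  Weights: 5 lu L, 6 pok L, 7 ke L.
  The penult (syllable 6, pok) is light, so stress falls on the antepenult (syllable 5, lu).
  → primary stress on syllable 5.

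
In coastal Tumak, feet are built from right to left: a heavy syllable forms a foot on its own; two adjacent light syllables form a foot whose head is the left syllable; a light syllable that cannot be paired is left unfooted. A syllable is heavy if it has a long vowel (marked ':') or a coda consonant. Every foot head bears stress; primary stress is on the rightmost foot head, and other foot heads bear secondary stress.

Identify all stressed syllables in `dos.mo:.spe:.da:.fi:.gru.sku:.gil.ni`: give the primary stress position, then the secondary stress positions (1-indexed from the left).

Weights: 1 dos H, 2 mo: H, 3 spe: H, 4 da: H, 5 fi: H, 6 gru L, 7 sku: H, 8 gil H, 9 ni L.
Parse right to left (heavy = foot alone; LL = one foot; stranded L unfooted): (ˈdos) (ˈmo:) (ˈspe:) (ˈda:) (ˈfi:) gru (ˈsku:) (ˈgil) ni.
Foot heads: 1, 2, 3, 4, 5, 7, 8.
Primary stress on the rightmost head = syllable 8.
Secondary stress on 1, 2, 3, 4, 5, 7: ˌdos.ˌmo:.ˌspe:.ˌda:.ˌfi:.gru.ˌsku:.ˈgil.ni.

primary 8, secondary 1, 2, 3, 4, 5, 7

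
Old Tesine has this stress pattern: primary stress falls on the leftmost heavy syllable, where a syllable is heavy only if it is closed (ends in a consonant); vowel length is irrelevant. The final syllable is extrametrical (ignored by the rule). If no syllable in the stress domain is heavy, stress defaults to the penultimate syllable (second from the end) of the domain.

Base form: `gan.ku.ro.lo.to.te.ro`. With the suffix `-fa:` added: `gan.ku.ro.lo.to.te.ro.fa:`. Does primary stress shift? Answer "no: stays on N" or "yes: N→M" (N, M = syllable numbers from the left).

no: stays on 1

Base `gan.ku.ro.lo.to.te.ro` (7 syllables):
  The final syllable (7, ro) is extrametrical; the stress domain is syllables 1–6.
  Weights: 1 gan H, 2 ku L, 3 ro L, 4 lo L, 5 to L, 6 te L.
  Heavy syllables in the domain: 1. The leftmost is syllable 1 (gan).
  → primary stress on syllable 1.
Suffixed `gan.ku.ro.lo.to.te.ro.fa:` (8 syllables):
  The final syllable (8, fa:) is extrametrical; the stress domain is syllables 1–7.
  Weights: 1 gan H, 2 ku L, 3 ro L, 4 lo L, 5 to L, 6 te L, 7 ro L.
  Heavy syllables in the domain: 1. The leftmost is syllable 1 (gan).
  → primary stress on syllable 1.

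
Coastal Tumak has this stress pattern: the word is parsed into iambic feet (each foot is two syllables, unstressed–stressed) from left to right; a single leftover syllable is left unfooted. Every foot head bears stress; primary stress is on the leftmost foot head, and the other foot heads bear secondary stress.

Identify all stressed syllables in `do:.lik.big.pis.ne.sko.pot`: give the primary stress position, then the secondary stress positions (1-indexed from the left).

Parse left to right into iambic (σˈσ) feet: (do:.ˈlik) (big.ˈpis) (ne.ˈsko) pot. Syllable 7 is left unfooted.
Foot heads (stressed positions): 2, 4, 6.
End Rule Leftmost: primary stress on the leftmost head = syllable 2.
Secondary stress on 4, 6: do:.ˈlik.big.ˌpis.ne.ˌsko.pot.

primary 2, secondary 4, 6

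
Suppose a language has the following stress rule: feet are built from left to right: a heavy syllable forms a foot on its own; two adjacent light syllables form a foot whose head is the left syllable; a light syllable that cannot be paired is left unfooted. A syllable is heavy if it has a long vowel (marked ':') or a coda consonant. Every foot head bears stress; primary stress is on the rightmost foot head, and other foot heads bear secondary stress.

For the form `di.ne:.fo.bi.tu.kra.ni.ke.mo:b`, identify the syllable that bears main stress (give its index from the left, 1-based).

Weights: 1 di L, 2 ne: H, 3 fo L, 4 bi L, 5 tu L, 6 kra L, 7 ni L, 8 ke L, 9 mo:b H.
Parse left to right (heavy = foot alone; LL = one foot; stranded L unfooted): di (ˈne:) (ˈfo.bi) (ˈtu.kra) (ˈni.ke) (ˈmo:b).
Foot heads: 2, 3, 5, 7, 9.
Primary stress on the rightmost head = syllable 9.
Primary stress: syllable 9 → di.ne:.fo.bi.tu.kra.ni.ke.ˈmo:b.

9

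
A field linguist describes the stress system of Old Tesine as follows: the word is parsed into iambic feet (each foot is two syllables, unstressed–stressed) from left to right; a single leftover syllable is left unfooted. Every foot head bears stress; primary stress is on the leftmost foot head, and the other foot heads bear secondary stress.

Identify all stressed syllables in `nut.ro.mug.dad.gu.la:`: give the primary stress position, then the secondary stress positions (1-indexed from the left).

primary 2, secondary 4, 6

Parse left to right into iambic (σˈσ) feet: (nut.ˈro) (mug.ˈdad) (gu.ˈla:).
Foot heads (stressed positions): 2, 4, 6.
End Rule Leftmost: primary stress on the leftmost head = syllable 2.
Secondary stress on 4, 6: nut.ˈro.mug.ˌdad.gu.ˌla:.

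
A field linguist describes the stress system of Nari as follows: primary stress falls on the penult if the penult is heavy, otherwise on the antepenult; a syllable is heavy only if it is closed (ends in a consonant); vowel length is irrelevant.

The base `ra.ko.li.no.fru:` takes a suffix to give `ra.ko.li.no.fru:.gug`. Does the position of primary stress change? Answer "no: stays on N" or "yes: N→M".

yes: 3→4

Base `ra.ko.li.no.fru:` (5 syllables):
  Weights: 3 li L, 4 no L, 5 fru: L.
  The penult (syllable 4, no) is light, so stress falls on the antepenult (syllable 3, li).
  → primary stress on syllable 3.
Suffixed `ra.ko.li.no.fru:.gug` (6 syllables):
  Weights: 4 no L, 5 fru: L, 6 gug H.
  The penult (syllable 5, fru:) is light, so stress falls on the antepenult (syllable 4, no).
  → primary stress on syllable 4.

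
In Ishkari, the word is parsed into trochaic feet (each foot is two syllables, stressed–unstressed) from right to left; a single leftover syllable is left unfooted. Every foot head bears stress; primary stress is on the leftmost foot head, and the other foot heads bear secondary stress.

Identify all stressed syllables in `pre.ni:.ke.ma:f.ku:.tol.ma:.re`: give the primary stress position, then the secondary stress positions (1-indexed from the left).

Parse right to left into trochaic (ˈσσ) feet: (ˈpre.ni:) (ˈke.ma:f) (ˈku:.tol) (ˈma:.re).
Foot heads (stressed positions): 1, 3, 5, 7.
End Rule Leftmost: primary stress on the leftmost head = syllable 1.
Secondary stress on 3, 5, 7: ˈpre.ni:.ˌke.ma:f.ˌku:.tol.ˌma:.re.

primary 1, secondary 3, 5, 7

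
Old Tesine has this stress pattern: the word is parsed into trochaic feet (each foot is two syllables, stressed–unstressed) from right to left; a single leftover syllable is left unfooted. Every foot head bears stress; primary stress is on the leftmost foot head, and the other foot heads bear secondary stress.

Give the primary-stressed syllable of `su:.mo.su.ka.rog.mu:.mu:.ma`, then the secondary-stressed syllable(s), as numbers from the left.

Parse right to left into trochaic (ˈσσ) feet: (ˈsu:.mo) (ˈsu.ka) (ˈrog.mu:) (ˈmu:.ma).
Foot heads (stressed positions): 1, 3, 5, 7.
End Rule Leftmost: primary stress on the leftmost head = syllable 1.
Secondary stress on 3, 5, 7: ˈsu:.mo.ˌsu.ka.ˌrog.mu:.ˌmu:.ma.

primary 1, secondary 3, 5, 7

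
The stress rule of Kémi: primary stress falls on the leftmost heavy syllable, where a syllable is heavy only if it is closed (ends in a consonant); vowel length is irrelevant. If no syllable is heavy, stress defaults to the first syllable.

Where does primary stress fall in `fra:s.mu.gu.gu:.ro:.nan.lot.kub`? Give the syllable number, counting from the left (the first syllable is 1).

1

Weights: 1 fra:s H, 2 mu L, 3 gu L, 4 gu: L, 5 ro: L, 6 nan H, 7 lot H, 8 kub H.
Heavy syllables in the domain: 1, 6, 7, 8. The leftmost is syllable 1 (fra:s).
Primary stress: syllable 1 → ˈfra:s.mu.gu.gu:.ro:.nan.lot.kub.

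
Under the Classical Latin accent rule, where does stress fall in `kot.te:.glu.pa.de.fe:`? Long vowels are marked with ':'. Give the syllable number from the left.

Classical Latin: stress the penult if heavy (long vowel or closed), else the antepenult.
Weights: 4 pa L, 5 de L, 6 fe: H.
The penult (syllable 5, de) is light, so stress falls on the antepenult (syllable 4, pa).
Stress on syllable 4: kot.te:.glu.ˈpa.de.fe:.

4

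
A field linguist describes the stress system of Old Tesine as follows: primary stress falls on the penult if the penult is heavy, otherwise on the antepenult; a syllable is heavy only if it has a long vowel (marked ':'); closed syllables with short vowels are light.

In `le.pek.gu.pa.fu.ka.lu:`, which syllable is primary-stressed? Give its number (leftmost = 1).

Weights: 5 fu L, 6 ka L, 7 lu: H.
The penult (syllable 6, ka) is light, so stress falls on the antepenult (syllable 5, fu).
Primary stress: syllable 5 → le.pek.gu.pa.ˈfu.ka.lu:.

5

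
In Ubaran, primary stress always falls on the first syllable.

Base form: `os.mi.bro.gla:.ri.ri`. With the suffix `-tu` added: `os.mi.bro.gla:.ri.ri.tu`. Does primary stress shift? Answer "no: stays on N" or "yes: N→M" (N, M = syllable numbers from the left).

no: stays on 1

Base `os.mi.bro.gla:.ri.ri` (6 syllables):
  The word has 6 syllables; the first syllable is syllable 1 (os).
  → primary stress on syllable 1.
Suffixed `os.mi.bro.gla:.ri.ri.tu` (7 syllables):
  The word has 7 syllables; the first syllable is syllable 1 (os).
  → primary stress on syllable 1.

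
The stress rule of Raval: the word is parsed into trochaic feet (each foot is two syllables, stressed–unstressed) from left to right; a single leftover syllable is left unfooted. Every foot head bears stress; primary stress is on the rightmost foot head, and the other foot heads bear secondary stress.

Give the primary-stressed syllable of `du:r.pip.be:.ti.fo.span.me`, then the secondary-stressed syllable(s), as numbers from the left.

primary 5, secondary 1, 3

Parse left to right into trochaic (ˈσσ) feet: (ˈdu:r.pip) (ˈbe:.ti) (ˈfo.span) me. Syllable 7 is left unfooted.
Foot heads (stressed positions): 1, 3, 5.
End Rule Rightmost: primary stress on the rightmost head = syllable 5.
Secondary stress on 1, 3: ˌdu:r.pip.ˌbe:.ti.ˈfo.span.me.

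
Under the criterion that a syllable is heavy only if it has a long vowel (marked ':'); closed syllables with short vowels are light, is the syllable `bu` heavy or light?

light

`bu`: short vowel, open (no coda). Short vowel → light.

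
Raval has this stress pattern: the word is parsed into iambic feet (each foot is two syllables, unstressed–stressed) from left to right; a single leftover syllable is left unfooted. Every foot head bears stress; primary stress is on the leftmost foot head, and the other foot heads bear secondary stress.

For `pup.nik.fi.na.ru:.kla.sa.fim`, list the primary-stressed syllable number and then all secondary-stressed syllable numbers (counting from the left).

primary 2, secondary 4, 6, 8

Parse left to right into iambic (σˈσ) feet: (pup.ˈnik) (fi.ˈna) (ru:.ˈkla) (sa.ˈfim).
Foot heads (stressed positions): 2, 4, 6, 8.
End Rule Leftmost: primary stress on the leftmost head = syllable 2.
Secondary stress on 4, 6, 8: pup.ˈnik.fi.ˌna.ru:.ˌkla.sa.ˌfim.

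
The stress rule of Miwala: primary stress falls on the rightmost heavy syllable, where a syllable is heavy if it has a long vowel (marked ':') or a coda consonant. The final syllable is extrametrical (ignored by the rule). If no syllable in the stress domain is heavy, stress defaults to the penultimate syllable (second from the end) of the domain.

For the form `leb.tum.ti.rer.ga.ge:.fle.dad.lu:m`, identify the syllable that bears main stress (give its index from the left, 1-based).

The final syllable (9, lu:m) is extrametrical; the stress domain is syllables 1–8.
Weights: 1 leb H, 2 tum H, 3 ti L, 4 rer H, 5 ga L, 6 ge: H, 7 fle L, 8 dad H.
Heavy syllables in the domain: 1, 2, 4, 6, 8. The rightmost is syllable 8 (dad).
Primary stress: syllable 8 → leb.tum.ti.rer.ga.ge:.fle.ˈdad.lu:m.

8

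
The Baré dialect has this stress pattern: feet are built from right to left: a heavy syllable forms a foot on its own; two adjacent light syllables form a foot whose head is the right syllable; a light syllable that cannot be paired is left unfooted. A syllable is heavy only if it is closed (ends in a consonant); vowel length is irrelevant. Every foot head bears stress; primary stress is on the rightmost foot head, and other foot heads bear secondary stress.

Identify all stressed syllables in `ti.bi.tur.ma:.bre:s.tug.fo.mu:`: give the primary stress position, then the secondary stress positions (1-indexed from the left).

primary 8, secondary 2, 3, 5, 6

Weights: 1 ti L, 2 bi L, 3 tur H, 4 ma: L, 5 bre:s H, 6 tug H, 7 fo L, 8 mu: L.
Parse right to left (heavy = foot alone; LL = one foot; stranded L unfooted): (ti.ˈbi) (ˈtur) ma: (ˈbre:s) (ˈtug) (fo.ˈmu:).
Foot heads: 2, 3, 5, 6, 8.
Primary stress on the rightmost head = syllable 8.
Secondary stress on 2, 3, 5, 6: ti.ˌbi.ˌtur.ma:.ˌbre:s.ˌtug.fo.ˈmu:.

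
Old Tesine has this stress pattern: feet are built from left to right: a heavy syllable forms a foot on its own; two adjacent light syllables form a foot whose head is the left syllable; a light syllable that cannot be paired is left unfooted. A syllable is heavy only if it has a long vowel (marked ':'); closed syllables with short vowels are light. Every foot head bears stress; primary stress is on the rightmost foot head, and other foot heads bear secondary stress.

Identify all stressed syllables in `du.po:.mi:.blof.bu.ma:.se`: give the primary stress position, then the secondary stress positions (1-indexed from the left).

primary 6, secondary 2, 3, 4

Weights: 1 du L, 2 po: H, 3 mi: H, 4 blof L, 5 bu L, 6 ma: H, 7 se L.
Parse left to right (heavy = foot alone; LL = one foot; stranded L unfooted): du (ˈpo:) (ˈmi:) (ˈblof.bu) (ˈma:) se.
Foot heads: 2, 3, 4, 6.
Primary stress on the rightmost head = syllable 6.
Secondary stress on 2, 3, 4: du.ˌpo:.ˌmi:.ˌblof.bu.ˈma:.se.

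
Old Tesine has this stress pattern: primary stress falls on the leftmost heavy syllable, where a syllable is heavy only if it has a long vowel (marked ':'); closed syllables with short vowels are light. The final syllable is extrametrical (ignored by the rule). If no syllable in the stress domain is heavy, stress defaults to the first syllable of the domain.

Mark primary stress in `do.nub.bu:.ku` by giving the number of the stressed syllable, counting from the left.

3

The final syllable (4, ku) is extrametrical; the stress domain is syllables 1–3.
Weights: 1 do L, 2 nub L, 3 bu: H.
Heavy syllables in the domain: 3. The leftmost is syllable 3 (bu:).
Primary stress: syllable 3 → do.nub.ˈbu:.ku.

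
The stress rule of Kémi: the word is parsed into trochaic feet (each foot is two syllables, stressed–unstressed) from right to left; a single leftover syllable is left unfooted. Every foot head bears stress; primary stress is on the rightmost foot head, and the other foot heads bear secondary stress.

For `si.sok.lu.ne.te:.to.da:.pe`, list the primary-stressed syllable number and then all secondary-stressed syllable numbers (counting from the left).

Parse right to left into trochaic (ˈσσ) feet: (ˈsi.sok) (ˈlu.ne) (ˈte:.to) (ˈda:.pe).
Foot heads (stressed positions): 1, 3, 5, 7.
End Rule Rightmost: primary stress on the rightmost head = syllable 7.
Secondary stress on 1, 3, 5: ˌsi.sok.ˌlu.ne.ˌte:.to.ˈda:.pe.

primary 7, secondary 1, 3, 5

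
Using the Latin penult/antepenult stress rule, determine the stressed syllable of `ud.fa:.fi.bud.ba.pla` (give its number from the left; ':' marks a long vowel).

4

Classical Latin: stress the penult if heavy (long vowel or closed), else the antepenult.
Weights: 4 bud H, 5 ba L, 6 pla L.
The penult (syllable 5, ba) is light, so stress falls on the antepenult (syllable 4, bud).
Stress on syllable 4: ud.fa:.fi.ˈbud.ba.pla.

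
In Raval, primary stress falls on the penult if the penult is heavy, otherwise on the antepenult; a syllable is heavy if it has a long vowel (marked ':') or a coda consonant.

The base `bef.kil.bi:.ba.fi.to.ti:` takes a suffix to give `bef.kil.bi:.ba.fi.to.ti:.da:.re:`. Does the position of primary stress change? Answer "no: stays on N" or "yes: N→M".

yes: 5→8

Base `bef.kil.bi:.ba.fi.to.ti:` (7 syllables):
  Weights: 5 fi L, 6 to L, 7 ti: H.
  The penult (syllable 6, to) is light, so stress falls on the antepenult (syllable 5, fi).
  → primary stress on syllable 5.
Suffixed `bef.kil.bi:.ba.fi.to.ti:.da:.re:` (9 syllables):
  Weights: 7 ti: H, 8 da: H, 9 re: H.
  The penult (syllable 8, da:) is heavy, so it takes stress.
  → primary stress on syllable 8.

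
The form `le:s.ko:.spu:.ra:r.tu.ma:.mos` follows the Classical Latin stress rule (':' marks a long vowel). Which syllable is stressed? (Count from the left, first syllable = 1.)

Classical Latin: stress the penult if heavy (long vowel or closed), else the antepenult.
Weights: 5 tu L, 6 ma: H, 7 mos H.
The penult (syllable 6, ma:) is heavy, so it takes stress.
Stress on syllable 6: le:s.ko:.spu:.ra:r.tu.ˈma:.mos.

6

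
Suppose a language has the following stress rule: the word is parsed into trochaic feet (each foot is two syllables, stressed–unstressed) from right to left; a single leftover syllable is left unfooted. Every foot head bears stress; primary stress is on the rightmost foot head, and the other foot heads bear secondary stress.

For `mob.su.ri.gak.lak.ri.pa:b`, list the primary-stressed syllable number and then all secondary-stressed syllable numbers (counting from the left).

primary 6, secondary 2, 4

Parse right to left into trochaic (ˈσσ) feet: mob (ˈsu.ri) (ˈgak.lak) (ˈri.pa:b). Syllable 1 is left unfooted.
Foot heads (stressed positions): 2, 4, 6.
End Rule Rightmost: primary stress on the rightmost head = syllable 6.
Secondary stress on 2, 4: mob.ˌsu.ri.ˌgak.lak.ˈri.pa:b.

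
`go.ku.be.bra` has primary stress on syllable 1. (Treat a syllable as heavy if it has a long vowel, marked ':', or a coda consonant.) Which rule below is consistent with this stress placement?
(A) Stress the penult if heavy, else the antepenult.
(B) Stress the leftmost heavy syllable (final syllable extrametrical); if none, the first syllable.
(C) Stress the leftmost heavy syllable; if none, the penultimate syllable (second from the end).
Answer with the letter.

Rule A → syllable 2 (observed: 1).
Rule B → syllable 1 ✓.
Rule C → syllable 3 (observed: 1).

B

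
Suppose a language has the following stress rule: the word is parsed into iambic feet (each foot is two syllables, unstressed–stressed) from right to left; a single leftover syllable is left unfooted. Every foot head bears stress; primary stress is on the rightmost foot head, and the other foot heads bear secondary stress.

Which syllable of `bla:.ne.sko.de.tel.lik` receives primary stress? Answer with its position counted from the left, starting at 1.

6

Parse right to left into iambic (σˈσ) feet: (bla:.ˈne) (sko.ˈde) (tel.ˈlik).
Foot heads (stressed positions): 2, 4, 6.
End Rule Rightmost: primary stress on the rightmost head = syllable 6.
Primary stress: syllable 6 → bla:.ne.sko.de.tel.ˈlik.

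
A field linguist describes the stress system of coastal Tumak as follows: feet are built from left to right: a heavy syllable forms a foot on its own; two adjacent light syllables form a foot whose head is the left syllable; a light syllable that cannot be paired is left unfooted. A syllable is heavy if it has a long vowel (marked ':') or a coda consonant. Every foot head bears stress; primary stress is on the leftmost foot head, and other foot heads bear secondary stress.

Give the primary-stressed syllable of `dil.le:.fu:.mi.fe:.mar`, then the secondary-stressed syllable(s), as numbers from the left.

Weights: 1 dil H, 2 le: H, 3 fu: H, 4 mi L, 5 fe: H, 6 mar H.
Parse left to right (heavy = foot alone; LL = one foot; stranded L unfooted): (ˈdil) (ˈle:) (ˈfu:) mi (ˈfe:) (ˈmar).
Foot heads: 1, 2, 3, 5, 6.
Primary stress on the leftmost head = syllable 1.
Secondary stress on 2, 3, 5, 6: ˈdil.ˌle:.ˌfu:.mi.ˌfe:.ˌmar.

primary 1, secondary 2, 3, 5, 6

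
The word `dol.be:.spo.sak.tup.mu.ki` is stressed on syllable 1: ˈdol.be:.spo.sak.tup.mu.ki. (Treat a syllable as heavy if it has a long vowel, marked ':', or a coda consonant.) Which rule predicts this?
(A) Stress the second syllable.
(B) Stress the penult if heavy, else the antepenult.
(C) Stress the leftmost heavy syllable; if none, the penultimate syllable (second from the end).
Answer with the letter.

C

Rule A → syllable 2 (observed: 1).
Rule B → syllable 5 (observed: 1).
Rule C → syllable 1 ✓.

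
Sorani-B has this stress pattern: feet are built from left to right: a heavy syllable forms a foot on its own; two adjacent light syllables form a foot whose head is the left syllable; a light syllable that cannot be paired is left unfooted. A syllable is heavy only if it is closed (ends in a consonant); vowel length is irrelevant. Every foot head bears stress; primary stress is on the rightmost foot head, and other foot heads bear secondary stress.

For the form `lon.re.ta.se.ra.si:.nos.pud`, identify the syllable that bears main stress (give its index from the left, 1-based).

8

Weights: 1 lon H, 2 re L, 3 ta L, 4 se L, 5 ra L, 6 si: L, 7 nos H, 8 pud H.
Parse left to right (heavy = foot alone; LL = one foot; stranded L unfooted): (ˈlon) (ˈre.ta) (ˈse.ra) si: (ˈnos) (ˈpud).
Foot heads: 1, 2, 4, 7, 8.
Primary stress on the rightmost head = syllable 8.
Primary stress: syllable 8 → lon.re.ta.se.ra.si:.nos.ˈpud.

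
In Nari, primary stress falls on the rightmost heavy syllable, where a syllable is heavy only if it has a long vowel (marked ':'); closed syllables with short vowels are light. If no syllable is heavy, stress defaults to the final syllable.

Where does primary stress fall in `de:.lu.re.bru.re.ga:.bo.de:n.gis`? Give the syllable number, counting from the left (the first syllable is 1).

Weights: 1 de: H, 2 lu L, 3 re L, 4 bru L, 5 re L, 6 ga: H, 7 bo L, 8 de:n H, 9 gis L.
Heavy syllables in the domain: 1, 6, 8. The rightmost is syllable 8 (de:n).
Primary stress: syllable 8 → de:.lu.re.bru.re.ga:.bo.ˈde:n.gis.

8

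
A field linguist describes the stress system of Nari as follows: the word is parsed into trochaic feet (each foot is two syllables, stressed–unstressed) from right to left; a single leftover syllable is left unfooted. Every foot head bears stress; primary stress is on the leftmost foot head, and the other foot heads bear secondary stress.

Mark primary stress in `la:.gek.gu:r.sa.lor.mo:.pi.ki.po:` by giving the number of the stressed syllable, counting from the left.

2

Parse right to left into trochaic (ˈσσ) feet: la: (ˈgek.gu:r) (ˈsa.lor) (ˈmo:.pi) (ˈki.po:). Syllable 1 is left unfooted.
Foot heads (stressed positions): 2, 4, 6, 8.
End Rule Leftmost: primary stress on the leftmost head = syllable 2.
Primary stress: syllable 2 → la:.ˈgek.gu:r.sa.lor.mo:.pi.ki.po:.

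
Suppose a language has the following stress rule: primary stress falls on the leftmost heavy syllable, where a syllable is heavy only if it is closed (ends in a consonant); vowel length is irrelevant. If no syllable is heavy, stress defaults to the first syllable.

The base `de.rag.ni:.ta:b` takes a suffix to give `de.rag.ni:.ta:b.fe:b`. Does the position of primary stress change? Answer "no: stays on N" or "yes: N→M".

Base `de.rag.ni:.ta:b` (4 syllables):
  Weights: 1 de L, 2 rag H, 3 ni: L, 4 ta:b H.
  Heavy syllables in the domain: 2, 4. The leftmost is syllable 2 (rag).
  → primary stress on syllable 2.
Suffixed `de.rag.ni:.ta:b.fe:b` (5 syllables):
  Weights: 1 de L, 2 rag H, 3 ni: L, 4 ta:b H, 5 fe:b H.
  Heavy syllables in the domain: 2, 4, 5. The leftmost is syllable 2 (rag).
  → primary stress on syllable 2.

no: stays on 2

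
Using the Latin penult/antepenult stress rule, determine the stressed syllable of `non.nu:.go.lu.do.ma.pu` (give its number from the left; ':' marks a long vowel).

Classical Latin: stress the penult if heavy (long vowel or closed), else the antepenult.
Weights: 5 do L, 6 ma L, 7 pu L.
The penult (syllable 6, ma) is light, so stress falls on the antepenult (syllable 5, do).
Stress on syllable 5: non.nu:.go.lu.ˈdo.ma.pu.

5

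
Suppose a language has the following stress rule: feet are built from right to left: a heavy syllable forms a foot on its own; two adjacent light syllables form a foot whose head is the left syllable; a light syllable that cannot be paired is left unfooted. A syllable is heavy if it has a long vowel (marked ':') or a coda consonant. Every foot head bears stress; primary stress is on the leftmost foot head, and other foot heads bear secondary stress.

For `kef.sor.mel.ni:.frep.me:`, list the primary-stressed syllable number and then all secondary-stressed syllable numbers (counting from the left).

primary 1, secondary 2, 3, 4, 5, 6

Weights: 1 kef H, 2 sor H, 3 mel H, 4 ni: H, 5 frep H, 6 me: H.
Parse right to left (heavy = foot alone; LL = one foot; stranded L unfooted): (ˈkef) (ˈsor) (ˈmel) (ˈni:) (ˈfrep) (ˈme:).
Foot heads: 1, 2, 3, 4, 5, 6.
Primary stress on the leftmost head = syllable 1.
Secondary stress on 2, 3, 4, 5, 6: ˈkef.ˌsor.ˌmel.ˌni:.ˌfrep.ˌme:.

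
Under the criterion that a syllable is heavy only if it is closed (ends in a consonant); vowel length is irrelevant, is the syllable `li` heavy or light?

light

`li`: short vowel, open (no coda). Open (no coda) → light.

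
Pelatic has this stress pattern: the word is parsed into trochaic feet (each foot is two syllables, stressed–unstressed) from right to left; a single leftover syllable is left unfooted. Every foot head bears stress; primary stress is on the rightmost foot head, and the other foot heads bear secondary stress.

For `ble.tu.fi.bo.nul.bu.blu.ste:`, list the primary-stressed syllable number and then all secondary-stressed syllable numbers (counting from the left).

primary 7, secondary 1, 3, 5

Parse right to left into trochaic (ˈσσ) feet: (ˈble.tu) (ˈfi.bo) (ˈnul.bu) (ˈblu.ste:).
Foot heads (stressed positions): 1, 3, 5, 7.
End Rule Rightmost: primary stress on the rightmost head = syllable 7.
Secondary stress on 1, 3, 5: ˌble.tu.ˌfi.bo.ˌnul.bu.ˈblu.ste:.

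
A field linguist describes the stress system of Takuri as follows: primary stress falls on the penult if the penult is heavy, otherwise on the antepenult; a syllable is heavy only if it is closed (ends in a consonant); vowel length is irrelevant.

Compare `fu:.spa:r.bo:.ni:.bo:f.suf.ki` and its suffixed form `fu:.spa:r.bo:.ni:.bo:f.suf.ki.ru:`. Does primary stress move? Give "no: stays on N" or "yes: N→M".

Base `fu:.spa:r.bo:.ni:.bo:f.suf.ki` (7 syllables):
  Weights: 5 bo:f H, 6 suf H, 7 ki L.
  The penult (syllable 6, suf) is heavy, so it takes stress.
  → primary stress on syllable 6.
Suffixed `fu:.spa:r.bo:.ni:.bo:f.suf.ki.ru:` (8 syllables):
  Weights: 6 suf H, 7 ki L, 8 ru: L.
  The penult (syllable 7, ki) is light, so stress falls on the antepenult (syllable 6, suf).
  → primary stress on syllable 6.

no: stays on 6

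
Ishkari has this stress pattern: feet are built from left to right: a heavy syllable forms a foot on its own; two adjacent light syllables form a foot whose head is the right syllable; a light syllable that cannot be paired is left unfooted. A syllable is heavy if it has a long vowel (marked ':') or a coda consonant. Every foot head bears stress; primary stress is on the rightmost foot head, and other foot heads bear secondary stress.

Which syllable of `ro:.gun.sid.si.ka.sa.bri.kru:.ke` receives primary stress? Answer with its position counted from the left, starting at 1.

Weights: 1 ro: H, 2 gun H, 3 sid H, 4 si L, 5 ka L, 6 sa L, 7 bri L, 8 kru: H, 9 ke L.
Parse left to right (heavy = foot alone; LL = one foot; stranded L unfooted): (ˈro:) (ˈgun) (ˈsid) (si.ˈka) (sa.ˈbri) (ˈkru:) ke.
Foot heads: 1, 2, 3, 5, 7, 8.
Primary stress on the rightmost head = syllable 8.
Primary stress: syllable 8 → ro:.gun.sid.si.ka.sa.bri.ˈkru:.ke.

8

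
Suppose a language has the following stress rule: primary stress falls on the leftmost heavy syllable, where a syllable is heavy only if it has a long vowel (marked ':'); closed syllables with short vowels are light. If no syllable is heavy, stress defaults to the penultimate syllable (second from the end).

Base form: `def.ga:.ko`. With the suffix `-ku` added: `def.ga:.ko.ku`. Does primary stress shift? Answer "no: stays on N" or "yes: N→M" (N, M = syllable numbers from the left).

no: stays on 2

Base `def.ga:.ko` (3 syllables):
  Weights: 1 def L, 2 ga: H, 3 ko L.
  Heavy syllables in the domain: 2. The leftmost is syllable 2 (ga:).
  → primary stress on syllable 2.
Suffixed `def.ga:.ko.ku` (4 syllables):
  Weights: 1 def L, 2 ga: H, 3 ko L, 4 ku L.
  Heavy syllables in the domain: 2. The leftmost is syllable 2 (ga:).
  → primary stress on syllable 2.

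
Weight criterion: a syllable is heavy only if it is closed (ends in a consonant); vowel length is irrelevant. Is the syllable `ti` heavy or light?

light

`ti`: short vowel, open (no coda). Open (no coda) → light.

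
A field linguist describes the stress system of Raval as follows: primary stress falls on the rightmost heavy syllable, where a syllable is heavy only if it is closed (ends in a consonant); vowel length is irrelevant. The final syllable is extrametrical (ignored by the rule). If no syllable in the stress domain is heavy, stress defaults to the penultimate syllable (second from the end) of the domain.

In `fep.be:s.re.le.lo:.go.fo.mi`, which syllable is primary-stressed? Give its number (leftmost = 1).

2

The final syllable (8, mi) is extrametrical; the stress domain is syllables 1–7.
Weights: 1 fep H, 2 be:s H, 3 re L, 4 le L, 5 lo: L, 6 go L, 7 fo L.
Heavy syllables in the domain: 1, 2. The rightmost is syllable 2 (be:s).
Primary stress: syllable 2 → fep.ˈbe:s.re.le.lo:.go.fo.mi.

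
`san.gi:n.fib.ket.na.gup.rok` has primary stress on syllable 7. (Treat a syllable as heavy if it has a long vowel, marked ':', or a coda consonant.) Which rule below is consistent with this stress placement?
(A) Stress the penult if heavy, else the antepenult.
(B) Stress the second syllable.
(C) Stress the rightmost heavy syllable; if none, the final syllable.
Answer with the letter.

C

Rule A → syllable 6 (observed: 7).
Rule B → syllable 2 (observed: 7).
Rule C → syllable 7 ✓.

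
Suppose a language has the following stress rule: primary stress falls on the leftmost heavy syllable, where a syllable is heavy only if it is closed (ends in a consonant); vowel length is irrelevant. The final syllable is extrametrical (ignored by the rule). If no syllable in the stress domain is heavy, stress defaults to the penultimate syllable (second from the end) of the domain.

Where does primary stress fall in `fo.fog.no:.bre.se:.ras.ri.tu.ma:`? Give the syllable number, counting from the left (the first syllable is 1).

2

The final syllable (9, ma:) is extrametrical; the stress domain is syllables 1–8.
Weights: 1 fo L, 2 fog H, 3 no: L, 4 bre L, 5 se: L, 6 ras H, 7 ri L, 8 tu L.
Heavy syllables in the domain: 2, 6. The leftmost is syllable 2 (fog).
Primary stress: syllable 2 → fo.ˈfog.no:.bre.se:.ras.ri.tu.ma:.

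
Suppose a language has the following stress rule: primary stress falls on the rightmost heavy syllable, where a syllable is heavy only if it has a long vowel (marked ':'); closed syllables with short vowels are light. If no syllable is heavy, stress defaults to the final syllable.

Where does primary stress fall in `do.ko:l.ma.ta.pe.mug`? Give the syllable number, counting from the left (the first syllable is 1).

Weights: 1 do L, 2 ko:l H, 3 ma L, 4 ta L, 5 pe L, 6 mug L.
Heavy syllables in the domain: 2. The rightmost is syllable 2 (ko:l).
Primary stress: syllable 2 → do.ˈko:l.ma.ta.pe.mug.

2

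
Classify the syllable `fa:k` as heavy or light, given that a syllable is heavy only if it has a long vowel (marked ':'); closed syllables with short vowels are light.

heavy

`fa:k`: long vowel, closed (coda /k/). Long vowel → heavy.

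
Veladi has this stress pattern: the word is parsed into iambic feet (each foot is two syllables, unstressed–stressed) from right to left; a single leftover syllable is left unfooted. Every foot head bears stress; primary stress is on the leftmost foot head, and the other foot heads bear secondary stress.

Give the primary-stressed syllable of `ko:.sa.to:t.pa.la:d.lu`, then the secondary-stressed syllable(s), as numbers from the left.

primary 2, secondary 4, 6

Parse right to left into iambic (σˈσ) feet: (ko:.ˈsa) (to:t.ˈpa) (la:d.ˈlu).
Foot heads (stressed positions): 2, 4, 6.
End Rule Leftmost: primary stress on the leftmost head = syllable 2.
Secondary stress on 4, 6: ko:.ˈsa.to:t.ˌpa.la:d.ˌlu.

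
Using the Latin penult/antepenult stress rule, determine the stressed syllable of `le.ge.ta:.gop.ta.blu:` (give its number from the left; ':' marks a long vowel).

Classical Latin: stress the penult if heavy (long vowel or closed), else the antepenult.
Weights: 4 gop H, 5 ta L, 6 blu: H.
The penult (syllable 5, ta) is light, so stress falls on the antepenult (syllable 4, gop).
Stress on syllable 4: le.ge.ta:.ˈgop.ta.blu:.

4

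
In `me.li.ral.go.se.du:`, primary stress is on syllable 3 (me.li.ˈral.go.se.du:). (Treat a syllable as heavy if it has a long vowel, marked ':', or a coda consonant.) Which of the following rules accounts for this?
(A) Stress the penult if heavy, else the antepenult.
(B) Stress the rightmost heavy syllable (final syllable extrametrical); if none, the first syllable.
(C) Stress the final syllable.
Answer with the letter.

Rule A → syllable 4 (observed: 3).
Rule B → syllable 3 ✓.
Rule C → syllable 6 (observed: 3).

B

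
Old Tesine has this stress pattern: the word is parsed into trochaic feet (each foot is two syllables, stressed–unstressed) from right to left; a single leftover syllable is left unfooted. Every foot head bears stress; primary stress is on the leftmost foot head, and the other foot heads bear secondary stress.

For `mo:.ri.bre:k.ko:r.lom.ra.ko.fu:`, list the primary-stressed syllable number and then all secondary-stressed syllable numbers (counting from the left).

Parse right to left into trochaic (ˈσσ) feet: (ˈmo:.ri) (ˈbre:k.ko:r) (ˈlom.ra) (ˈko.fu:).
Foot heads (stressed positions): 1, 3, 5, 7.
End Rule Leftmost: primary stress on the leftmost head = syllable 1.
Secondary stress on 3, 5, 7: ˈmo:.ri.ˌbre:k.ko:r.ˌlom.ra.ˌko.fu:.

primary 1, secondary 3, 5, 7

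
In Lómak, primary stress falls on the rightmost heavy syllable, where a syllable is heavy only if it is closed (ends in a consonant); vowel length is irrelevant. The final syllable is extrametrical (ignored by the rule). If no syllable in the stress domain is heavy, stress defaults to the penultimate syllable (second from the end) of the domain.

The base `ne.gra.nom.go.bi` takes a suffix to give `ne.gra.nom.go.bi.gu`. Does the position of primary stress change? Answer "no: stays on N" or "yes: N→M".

Base `ne.gra.nom.go.bi` (5 syllables):
  The final syllable (5, bi) is extrametrical; the stress domain is syllables 1–4.
  Weights: 1 ne L, 2 gra L, 3 nom H, 4 go L.
  Heavy syllables in the domain: 3. The rightmost is syllable 3 (nom).
  → primary stress on syllable 3.
Suffixed `ne.gra.nom.go.bi.gu` (6 syllables):
  The final syllable (6, gu) is extrametrical; the stress domain is syllables 1–5.
  Weights: 1 ne L, 2 gra L, 3 nom H, 4 go L, 5 bi L.
  Heavy syllables in the domain: 3. The rightmost is syllable 3 (nom).
  → primary stress on syllable 3.

no: stays on 3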